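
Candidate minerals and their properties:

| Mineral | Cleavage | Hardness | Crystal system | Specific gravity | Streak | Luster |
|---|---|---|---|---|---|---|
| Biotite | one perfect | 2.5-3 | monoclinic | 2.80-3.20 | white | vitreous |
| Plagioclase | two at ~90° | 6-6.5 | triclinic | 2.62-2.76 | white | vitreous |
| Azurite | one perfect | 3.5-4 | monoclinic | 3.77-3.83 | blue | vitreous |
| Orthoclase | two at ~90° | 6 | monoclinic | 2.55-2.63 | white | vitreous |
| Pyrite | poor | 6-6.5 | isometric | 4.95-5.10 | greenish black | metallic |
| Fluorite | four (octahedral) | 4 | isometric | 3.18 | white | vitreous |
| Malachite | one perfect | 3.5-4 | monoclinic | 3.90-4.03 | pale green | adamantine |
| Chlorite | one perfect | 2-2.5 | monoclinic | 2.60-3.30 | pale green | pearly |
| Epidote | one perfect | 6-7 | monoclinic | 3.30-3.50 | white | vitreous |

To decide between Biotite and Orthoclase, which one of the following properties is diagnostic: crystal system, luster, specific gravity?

Crystal system: both monoclinic — same for both.
Luster: both vitreous — same for both.
Specific gravity: Biotite 2.80-3.20, Orthoclase 2.55-2.63 — different.
Only specific gravity differs between Biotite and Orthoclase among the listed tests.

specific gravity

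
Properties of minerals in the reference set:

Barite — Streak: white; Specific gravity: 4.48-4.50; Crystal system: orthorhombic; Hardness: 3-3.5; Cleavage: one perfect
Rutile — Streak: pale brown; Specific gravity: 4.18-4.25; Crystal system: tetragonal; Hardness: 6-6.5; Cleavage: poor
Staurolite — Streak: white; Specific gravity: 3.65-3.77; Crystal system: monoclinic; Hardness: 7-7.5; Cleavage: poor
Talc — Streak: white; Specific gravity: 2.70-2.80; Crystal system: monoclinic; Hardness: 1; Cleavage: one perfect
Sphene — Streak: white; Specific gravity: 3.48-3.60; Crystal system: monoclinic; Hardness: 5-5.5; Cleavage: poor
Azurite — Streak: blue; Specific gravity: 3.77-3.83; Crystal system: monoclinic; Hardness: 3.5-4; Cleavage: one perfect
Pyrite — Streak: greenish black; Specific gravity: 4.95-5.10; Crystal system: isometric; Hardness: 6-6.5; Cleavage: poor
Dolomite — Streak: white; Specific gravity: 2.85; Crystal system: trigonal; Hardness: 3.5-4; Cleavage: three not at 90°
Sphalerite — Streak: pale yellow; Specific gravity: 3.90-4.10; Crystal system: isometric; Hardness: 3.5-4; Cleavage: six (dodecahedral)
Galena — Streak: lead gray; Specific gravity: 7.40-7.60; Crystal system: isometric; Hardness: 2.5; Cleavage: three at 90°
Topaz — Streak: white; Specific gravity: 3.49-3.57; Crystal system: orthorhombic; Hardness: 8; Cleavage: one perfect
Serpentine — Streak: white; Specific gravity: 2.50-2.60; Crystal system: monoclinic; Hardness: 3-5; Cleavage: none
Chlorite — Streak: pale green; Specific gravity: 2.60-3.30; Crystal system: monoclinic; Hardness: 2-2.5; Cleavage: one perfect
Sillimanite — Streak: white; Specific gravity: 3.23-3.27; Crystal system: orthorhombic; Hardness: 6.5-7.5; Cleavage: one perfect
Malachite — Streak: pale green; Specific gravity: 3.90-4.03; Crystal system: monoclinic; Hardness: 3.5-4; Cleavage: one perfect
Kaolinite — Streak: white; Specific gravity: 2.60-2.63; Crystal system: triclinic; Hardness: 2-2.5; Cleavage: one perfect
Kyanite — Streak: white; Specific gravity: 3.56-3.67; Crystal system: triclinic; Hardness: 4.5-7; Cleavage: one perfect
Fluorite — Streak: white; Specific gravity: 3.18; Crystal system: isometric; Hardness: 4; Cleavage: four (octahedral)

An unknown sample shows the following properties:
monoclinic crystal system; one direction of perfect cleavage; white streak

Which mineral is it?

Monoclinic crystal system: Staurolite, Talc, Sphene, Azurite, Serpentine, Chlorite, Malachite remain.
One direction of perfect cleavage eliminates Staurolite, Sphene, Serpentine.
White streak: leaves Talc.
The only mineral consistent with every observation is Talc.

Talc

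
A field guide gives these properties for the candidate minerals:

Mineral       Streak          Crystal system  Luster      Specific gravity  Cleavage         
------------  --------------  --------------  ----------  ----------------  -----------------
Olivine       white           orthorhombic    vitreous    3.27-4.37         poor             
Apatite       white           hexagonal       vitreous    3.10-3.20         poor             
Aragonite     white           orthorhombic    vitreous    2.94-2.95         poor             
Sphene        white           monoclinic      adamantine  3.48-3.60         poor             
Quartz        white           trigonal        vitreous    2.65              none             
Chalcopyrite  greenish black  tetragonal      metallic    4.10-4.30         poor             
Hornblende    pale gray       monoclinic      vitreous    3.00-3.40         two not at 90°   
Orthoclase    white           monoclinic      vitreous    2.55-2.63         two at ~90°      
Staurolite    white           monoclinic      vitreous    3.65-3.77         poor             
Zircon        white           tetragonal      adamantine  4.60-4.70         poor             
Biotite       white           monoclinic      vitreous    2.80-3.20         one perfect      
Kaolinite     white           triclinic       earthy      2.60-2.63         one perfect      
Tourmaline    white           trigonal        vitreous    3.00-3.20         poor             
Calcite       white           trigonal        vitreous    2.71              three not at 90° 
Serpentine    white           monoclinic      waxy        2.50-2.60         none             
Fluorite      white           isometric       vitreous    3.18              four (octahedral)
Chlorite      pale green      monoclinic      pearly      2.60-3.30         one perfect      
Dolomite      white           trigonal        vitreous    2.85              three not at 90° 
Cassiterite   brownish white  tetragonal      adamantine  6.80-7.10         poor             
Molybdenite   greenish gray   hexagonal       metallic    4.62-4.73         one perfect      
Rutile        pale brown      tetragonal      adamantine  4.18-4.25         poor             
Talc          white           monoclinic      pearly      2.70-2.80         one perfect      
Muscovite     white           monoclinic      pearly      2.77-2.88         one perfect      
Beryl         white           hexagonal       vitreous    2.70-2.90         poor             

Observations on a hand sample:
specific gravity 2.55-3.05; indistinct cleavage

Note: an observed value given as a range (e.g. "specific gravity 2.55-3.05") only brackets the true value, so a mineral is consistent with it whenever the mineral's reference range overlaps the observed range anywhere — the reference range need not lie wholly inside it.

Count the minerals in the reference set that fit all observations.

3

Specific gravity 2.55-3.05 — leaves Aragonite, Quartz, Hornblende, Orthoclase, Biotite, Kaolinite, Tourmaline, Calcite, Serpentine, Chlorite, Dolomite, Talc, Muscovite, Beryl.
Indistinct cleavage — Aragonite, Tourmaline, Beryl remain.
Consistent with every observation: Aragonite, Beryl, Tourmaline.
That is 3 minerals.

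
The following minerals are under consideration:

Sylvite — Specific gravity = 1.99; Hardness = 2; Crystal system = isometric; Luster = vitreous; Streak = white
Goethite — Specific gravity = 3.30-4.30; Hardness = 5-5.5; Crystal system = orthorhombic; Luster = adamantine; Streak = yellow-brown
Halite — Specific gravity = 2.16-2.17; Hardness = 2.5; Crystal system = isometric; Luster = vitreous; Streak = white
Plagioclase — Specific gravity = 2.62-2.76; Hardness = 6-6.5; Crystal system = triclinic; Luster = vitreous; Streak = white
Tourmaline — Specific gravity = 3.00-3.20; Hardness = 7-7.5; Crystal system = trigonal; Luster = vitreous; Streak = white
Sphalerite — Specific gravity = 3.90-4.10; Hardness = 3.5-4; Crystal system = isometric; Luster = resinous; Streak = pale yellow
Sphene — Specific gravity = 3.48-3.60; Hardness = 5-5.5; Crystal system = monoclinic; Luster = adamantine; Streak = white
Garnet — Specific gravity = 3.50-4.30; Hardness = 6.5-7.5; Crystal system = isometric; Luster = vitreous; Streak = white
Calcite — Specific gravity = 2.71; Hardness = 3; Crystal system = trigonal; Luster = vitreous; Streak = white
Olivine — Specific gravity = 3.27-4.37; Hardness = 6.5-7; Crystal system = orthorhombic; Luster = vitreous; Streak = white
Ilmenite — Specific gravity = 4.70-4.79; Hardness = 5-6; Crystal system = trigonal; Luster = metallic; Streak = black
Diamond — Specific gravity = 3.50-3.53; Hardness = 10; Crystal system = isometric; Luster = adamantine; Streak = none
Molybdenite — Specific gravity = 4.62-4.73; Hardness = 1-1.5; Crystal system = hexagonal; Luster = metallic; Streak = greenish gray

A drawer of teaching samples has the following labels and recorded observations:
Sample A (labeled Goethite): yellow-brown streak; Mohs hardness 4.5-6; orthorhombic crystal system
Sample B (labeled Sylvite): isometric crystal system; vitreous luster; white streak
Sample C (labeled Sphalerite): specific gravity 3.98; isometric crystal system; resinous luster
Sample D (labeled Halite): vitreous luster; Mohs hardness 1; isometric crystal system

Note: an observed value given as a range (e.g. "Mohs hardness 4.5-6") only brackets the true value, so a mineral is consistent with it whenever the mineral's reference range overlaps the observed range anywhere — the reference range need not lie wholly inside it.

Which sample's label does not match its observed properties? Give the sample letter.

Sample A: every observation is compatible with the reference values for Goethite.
Sample B: every observation is compatible with the reference values for Sylvite.
Sample C: every observation is compatible with the reference values for Sphalerite.
Sample D: Mohs hardness 1 is outside the reference for Halite (hardness 2.5) — mislabeled.
The mislabeled specimen is D.

D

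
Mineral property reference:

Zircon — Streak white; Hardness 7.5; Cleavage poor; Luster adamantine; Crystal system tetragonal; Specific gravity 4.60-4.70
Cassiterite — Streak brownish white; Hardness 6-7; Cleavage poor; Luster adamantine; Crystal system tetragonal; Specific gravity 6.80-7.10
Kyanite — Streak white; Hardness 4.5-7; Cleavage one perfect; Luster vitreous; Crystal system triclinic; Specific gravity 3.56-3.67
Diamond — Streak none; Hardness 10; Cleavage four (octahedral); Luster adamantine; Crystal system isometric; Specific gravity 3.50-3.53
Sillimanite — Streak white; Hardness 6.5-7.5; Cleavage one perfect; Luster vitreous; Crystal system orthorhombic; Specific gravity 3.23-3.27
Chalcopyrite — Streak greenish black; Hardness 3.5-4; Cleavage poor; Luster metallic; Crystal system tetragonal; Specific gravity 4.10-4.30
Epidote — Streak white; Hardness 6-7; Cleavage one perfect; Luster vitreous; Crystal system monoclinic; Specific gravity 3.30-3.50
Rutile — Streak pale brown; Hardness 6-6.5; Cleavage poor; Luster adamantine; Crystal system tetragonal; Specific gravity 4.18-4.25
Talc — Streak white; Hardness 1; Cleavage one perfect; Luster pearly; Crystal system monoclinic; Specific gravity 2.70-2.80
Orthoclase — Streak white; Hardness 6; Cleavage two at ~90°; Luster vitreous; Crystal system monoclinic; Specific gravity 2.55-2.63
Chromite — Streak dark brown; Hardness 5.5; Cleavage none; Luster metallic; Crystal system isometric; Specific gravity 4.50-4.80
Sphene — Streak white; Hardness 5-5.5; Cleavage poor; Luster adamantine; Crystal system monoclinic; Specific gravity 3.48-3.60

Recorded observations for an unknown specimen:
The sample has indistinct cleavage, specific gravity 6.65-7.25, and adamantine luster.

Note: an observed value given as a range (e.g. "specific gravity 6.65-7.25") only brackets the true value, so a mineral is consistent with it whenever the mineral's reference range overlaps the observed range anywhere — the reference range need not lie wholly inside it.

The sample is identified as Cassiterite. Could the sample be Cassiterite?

Indistinct cleavage — agrees with Cassiterite (cleavage poor).
Specific gravity 6.65-7.25 — agrees with Cassiterite (SG 6.80-7.10).
Adamantine luster — agrees with Cassiterite (adamantine luster).
Nothing contradicts Cassiterite.

Yes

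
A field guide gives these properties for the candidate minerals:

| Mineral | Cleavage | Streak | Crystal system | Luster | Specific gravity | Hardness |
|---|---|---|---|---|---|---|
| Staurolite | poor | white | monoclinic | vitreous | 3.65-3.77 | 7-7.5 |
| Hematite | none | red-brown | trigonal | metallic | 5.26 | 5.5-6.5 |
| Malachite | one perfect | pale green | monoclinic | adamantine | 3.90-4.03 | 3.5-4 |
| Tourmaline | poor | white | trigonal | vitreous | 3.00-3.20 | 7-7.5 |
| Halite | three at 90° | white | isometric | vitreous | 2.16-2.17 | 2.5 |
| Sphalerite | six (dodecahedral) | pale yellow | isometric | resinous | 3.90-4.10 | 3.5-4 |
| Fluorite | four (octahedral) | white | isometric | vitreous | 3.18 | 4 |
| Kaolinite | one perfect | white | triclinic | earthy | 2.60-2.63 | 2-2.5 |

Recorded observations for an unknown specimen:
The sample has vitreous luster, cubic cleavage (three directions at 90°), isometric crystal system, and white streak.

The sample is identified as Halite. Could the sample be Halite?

Yes

Vitreous luster — agrees with Halite (vitreous luster).
Cubic cleavage (three directions at 90°) — agrees with Halite (cleavage three at 90°).
Isometric crystal system — agrees with Halite (isometric system).
White streak — agrees with Halite (white streak).
Every observed property is compatible with the reference values for Halite.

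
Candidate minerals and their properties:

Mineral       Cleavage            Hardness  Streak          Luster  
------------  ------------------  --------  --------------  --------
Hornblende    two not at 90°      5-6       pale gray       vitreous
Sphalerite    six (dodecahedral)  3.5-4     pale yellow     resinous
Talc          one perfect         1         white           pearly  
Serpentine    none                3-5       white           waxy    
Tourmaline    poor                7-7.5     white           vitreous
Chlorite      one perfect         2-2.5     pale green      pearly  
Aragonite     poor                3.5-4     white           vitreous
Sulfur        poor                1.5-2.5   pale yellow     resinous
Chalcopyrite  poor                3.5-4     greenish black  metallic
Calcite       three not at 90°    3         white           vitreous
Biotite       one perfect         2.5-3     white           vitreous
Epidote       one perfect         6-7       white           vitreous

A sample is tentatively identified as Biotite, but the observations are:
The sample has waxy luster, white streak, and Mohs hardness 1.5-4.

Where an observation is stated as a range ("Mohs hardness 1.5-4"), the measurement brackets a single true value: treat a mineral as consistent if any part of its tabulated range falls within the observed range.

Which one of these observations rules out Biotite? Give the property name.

luster

Waxy luster: Biotite has vitreous luster — inconsistent.
White streak: Biotite has white streak — agrees.
Mohs hardness 1.5-4: Biotite has hardness 2.5-3 — agrees.
Everything matches except the luster.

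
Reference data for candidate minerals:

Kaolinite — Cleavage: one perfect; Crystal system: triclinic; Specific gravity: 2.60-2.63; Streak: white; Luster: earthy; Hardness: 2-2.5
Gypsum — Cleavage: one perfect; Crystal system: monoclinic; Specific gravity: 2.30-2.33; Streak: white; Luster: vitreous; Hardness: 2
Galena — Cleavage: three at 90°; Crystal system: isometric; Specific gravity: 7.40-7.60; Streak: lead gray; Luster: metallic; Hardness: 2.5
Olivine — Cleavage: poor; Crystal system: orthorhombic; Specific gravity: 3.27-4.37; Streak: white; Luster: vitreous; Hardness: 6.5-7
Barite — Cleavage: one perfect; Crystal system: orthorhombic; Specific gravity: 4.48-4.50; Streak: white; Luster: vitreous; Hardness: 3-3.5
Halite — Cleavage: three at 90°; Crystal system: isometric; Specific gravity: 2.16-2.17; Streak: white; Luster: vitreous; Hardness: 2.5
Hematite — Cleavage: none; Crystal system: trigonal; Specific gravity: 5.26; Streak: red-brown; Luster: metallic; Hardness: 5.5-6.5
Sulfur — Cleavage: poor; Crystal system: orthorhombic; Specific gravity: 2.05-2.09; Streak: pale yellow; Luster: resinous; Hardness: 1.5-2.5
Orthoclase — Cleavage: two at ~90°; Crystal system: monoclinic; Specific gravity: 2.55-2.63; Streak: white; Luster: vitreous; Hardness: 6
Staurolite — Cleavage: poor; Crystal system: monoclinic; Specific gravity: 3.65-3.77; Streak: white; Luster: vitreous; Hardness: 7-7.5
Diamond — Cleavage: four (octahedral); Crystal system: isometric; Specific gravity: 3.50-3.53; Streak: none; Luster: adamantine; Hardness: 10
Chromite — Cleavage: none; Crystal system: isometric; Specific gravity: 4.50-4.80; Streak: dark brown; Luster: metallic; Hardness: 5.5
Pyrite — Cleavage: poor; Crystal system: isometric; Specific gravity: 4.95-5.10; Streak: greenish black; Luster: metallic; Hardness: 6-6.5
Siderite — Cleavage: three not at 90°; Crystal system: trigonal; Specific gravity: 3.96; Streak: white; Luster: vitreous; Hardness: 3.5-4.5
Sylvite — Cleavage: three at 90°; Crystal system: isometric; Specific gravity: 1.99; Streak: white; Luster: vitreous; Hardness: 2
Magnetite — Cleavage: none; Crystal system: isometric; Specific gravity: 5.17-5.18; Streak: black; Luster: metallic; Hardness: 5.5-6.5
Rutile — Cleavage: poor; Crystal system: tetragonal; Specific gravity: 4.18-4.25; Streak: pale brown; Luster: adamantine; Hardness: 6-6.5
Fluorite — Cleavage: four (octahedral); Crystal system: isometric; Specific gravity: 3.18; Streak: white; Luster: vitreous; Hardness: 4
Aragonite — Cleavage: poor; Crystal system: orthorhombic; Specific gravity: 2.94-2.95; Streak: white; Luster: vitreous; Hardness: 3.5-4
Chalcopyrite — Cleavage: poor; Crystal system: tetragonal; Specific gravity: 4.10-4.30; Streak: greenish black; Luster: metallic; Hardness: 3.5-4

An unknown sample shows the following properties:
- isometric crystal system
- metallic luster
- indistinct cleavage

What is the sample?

Isometric crystal system: narrows the field to Galena, Halite, Diamond, Chromite, Pyrite, Sylvite, Magnetite, Fluorite.
Metallic luster rules out Halite, Diamond, Sylvite, Fluorite.
Indistinct cleavage: leaves Pyrite.
Only Pyrite satisfies all observations.

Pyrite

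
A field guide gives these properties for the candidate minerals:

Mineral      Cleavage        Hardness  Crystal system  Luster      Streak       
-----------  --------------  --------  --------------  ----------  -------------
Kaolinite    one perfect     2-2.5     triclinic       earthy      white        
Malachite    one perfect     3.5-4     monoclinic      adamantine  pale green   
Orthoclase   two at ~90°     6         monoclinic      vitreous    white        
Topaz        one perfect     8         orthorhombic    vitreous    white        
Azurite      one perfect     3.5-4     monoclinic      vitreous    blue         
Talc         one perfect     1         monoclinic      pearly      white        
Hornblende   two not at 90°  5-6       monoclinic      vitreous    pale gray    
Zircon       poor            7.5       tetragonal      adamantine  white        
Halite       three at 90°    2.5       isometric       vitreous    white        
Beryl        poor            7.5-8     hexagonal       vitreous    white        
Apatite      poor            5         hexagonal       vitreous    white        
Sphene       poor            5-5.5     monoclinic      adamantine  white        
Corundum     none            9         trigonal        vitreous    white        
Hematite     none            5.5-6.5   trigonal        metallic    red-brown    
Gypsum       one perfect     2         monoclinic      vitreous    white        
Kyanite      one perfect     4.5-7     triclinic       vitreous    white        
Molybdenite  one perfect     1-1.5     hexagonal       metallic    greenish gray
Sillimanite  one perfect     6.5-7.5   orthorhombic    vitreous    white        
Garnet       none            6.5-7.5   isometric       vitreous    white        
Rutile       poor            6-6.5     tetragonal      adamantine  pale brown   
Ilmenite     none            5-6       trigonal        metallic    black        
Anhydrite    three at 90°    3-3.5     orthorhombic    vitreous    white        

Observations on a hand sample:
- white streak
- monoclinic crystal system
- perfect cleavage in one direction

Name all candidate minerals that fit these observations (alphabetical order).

Gypsum, Talc

White streak: only Kaolinite, Orthoclase, Topaz, Talc, Zircon, Halite, Beryl, Apatite, Sphene, Corundum, Gypsum, Kyanite, Sillimanite, Garnet, Anhydrite remain.
Monoclinic crystal system: only Orthoclase, Talc, Sphene, Gypsum remain.
Perfect cleavage in one direction is inconsistent with Orthoclase, Sphene.
Consistent with every observation: Gypsum, Talc.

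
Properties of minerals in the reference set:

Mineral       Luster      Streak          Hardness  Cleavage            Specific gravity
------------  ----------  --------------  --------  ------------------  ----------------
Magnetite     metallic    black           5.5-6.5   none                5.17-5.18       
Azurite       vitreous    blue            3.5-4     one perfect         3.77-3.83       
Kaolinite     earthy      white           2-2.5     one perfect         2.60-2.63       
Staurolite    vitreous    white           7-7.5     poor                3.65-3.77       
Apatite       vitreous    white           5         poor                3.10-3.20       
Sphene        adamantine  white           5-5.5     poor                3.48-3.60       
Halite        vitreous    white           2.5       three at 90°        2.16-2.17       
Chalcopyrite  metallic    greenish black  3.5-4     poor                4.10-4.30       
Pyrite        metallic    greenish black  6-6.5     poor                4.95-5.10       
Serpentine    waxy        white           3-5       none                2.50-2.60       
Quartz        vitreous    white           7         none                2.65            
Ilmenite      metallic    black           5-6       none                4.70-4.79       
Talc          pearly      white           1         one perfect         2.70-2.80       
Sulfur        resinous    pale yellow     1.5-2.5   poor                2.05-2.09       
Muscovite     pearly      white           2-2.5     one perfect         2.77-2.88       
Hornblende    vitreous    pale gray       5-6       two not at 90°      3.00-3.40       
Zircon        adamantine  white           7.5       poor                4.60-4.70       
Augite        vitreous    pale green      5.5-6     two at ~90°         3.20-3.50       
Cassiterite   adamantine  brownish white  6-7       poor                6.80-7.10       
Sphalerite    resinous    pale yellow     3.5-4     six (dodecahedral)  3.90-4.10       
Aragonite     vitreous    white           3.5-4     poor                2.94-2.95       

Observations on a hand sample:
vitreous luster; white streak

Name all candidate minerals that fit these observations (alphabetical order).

Vitreous luster — leaves Azurite, Staurolite, Apatite, Halite, Quartz, Hornblende, Augite, Aragonite.
White streak excludes Azurite, Hornblende, Augite.
Remaining candidates: Apatite, Aragonite, Halite, Quartz, Staurolite.

Apatite, Aragonite, Halite, Quartz, Staurolite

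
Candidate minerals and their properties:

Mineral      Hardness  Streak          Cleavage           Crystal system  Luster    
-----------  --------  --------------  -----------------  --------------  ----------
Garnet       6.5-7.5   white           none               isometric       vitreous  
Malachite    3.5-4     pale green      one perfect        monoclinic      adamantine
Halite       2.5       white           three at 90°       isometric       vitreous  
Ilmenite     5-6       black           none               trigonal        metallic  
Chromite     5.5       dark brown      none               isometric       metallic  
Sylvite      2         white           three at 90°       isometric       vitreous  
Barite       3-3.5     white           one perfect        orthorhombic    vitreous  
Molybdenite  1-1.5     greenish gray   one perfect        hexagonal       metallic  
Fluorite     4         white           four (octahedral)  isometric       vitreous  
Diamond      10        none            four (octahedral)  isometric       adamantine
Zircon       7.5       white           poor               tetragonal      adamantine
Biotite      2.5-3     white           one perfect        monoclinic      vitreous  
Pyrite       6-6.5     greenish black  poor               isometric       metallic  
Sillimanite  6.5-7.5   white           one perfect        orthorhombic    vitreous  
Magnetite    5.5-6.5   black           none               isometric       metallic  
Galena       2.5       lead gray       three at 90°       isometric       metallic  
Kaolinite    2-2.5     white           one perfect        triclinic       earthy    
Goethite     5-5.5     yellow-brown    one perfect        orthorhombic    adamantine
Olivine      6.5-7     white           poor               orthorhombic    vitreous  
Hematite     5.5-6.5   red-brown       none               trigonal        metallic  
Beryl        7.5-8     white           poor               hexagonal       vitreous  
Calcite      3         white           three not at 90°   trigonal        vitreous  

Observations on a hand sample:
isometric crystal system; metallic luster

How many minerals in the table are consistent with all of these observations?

4

Isometric crystal system — narrows the field to Garnet, Halite, Chromite, Sylvite, Fluorite, Diamond, Pyrite, Magnetite, Galena.
Metallic luster — leaves Chromite, Pyrite, Magnetite, Galena.
Remaining candidates: Chromite, Galena, Magnetite, Pyrite.
That is 4 minerals.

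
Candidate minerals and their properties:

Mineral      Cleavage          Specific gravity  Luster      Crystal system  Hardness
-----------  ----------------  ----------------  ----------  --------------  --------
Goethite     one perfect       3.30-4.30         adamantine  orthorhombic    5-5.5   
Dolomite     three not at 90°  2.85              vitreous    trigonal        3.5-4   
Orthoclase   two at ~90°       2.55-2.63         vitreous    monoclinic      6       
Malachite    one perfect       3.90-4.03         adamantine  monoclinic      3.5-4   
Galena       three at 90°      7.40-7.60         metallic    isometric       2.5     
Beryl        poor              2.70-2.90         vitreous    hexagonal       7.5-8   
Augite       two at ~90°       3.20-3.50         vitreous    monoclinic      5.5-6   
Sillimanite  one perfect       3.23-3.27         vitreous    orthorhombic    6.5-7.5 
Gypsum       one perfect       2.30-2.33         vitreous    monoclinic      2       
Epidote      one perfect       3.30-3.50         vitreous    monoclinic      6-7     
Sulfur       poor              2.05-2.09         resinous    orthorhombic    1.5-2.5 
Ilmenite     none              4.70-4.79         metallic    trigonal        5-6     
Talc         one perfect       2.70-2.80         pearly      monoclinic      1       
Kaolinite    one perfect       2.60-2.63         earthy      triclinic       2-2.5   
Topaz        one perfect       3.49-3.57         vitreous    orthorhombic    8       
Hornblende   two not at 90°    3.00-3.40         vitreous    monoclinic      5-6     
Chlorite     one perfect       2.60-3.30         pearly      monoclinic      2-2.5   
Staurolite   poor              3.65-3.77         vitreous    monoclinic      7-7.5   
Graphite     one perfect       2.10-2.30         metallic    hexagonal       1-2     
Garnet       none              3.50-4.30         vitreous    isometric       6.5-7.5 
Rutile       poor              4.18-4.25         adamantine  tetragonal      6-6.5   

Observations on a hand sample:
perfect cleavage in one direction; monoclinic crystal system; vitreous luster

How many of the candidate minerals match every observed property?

Perfect cleavage in one direction — only Goethite, Malachite, Sillimanite, Gypsum, Epidote, Talc, Kaolinite, Topaz, Chlorite, Graphite remain.
Monoclinic crystal system rules out Goethite, Sillimanite, Kaolinite, Topaz, Graphite.
Vitreous luster — only Gypsum, Epidote remain.
The minerals that satisfy all observations are Epidote, Gypsum.
That is 2 minerals.

2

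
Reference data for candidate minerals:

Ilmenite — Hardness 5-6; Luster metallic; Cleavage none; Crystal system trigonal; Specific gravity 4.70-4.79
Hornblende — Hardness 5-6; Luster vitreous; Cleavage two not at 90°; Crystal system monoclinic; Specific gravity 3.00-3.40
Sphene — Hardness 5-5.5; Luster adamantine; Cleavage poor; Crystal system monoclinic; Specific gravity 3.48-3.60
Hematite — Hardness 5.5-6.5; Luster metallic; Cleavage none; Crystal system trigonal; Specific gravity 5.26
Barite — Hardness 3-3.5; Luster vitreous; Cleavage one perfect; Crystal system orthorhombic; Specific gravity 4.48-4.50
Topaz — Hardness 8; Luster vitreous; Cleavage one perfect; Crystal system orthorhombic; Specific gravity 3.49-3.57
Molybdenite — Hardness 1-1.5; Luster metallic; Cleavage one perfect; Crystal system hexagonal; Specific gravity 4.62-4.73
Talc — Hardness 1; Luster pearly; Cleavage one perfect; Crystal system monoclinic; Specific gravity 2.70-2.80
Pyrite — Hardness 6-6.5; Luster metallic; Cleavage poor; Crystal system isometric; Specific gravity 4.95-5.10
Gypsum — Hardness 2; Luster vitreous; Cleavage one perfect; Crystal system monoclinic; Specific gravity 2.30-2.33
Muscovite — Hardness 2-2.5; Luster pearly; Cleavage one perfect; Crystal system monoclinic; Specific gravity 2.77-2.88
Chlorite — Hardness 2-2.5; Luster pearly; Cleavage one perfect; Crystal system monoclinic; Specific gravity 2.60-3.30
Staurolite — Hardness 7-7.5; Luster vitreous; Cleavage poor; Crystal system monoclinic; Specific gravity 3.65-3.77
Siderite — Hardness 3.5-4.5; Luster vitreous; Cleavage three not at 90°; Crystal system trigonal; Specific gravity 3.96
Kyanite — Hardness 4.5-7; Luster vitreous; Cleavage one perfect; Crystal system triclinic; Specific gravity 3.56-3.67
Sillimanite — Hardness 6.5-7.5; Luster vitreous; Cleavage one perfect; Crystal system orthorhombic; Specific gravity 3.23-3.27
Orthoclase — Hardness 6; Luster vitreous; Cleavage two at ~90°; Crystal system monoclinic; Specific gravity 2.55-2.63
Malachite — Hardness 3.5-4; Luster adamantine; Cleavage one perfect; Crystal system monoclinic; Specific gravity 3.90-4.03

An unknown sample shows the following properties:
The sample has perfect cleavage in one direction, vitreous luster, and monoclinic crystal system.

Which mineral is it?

Gypsum

Perfect cleavage in one direction — narrows the field to Barite, Topaz, Molybdenite, Talc, Gypsum, Muscovite, Chlorite, Kyanite, Sillimanite, Malachite.
Vitreous luster is inconsistent with Molybdenite, Talc, Muscovite, Chlorite, Malachite.
Monoclinic crystal system — only Gypsum remains.
The only mineral consistent with every observation is Gypsum.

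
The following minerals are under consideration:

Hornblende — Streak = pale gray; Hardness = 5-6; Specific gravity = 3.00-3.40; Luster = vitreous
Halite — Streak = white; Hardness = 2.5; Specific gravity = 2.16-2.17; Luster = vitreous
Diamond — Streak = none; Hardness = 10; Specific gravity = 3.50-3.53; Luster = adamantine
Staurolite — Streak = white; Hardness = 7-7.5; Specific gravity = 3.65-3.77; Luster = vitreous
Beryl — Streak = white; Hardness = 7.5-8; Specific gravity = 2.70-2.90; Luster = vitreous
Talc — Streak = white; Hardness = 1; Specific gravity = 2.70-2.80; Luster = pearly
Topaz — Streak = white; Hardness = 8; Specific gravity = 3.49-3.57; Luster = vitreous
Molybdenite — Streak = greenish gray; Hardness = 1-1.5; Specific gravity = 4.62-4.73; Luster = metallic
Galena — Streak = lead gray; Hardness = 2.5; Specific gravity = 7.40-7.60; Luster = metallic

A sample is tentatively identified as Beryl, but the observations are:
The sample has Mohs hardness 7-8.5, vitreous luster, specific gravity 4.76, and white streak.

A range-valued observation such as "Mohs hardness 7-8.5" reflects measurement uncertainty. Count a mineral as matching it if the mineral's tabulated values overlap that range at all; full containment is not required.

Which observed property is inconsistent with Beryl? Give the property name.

specific gravity

Mohs hardness 7-8.5: Beryl has hardness 7.5-8 — within range.
Vitreous luster: Beryl has vitreous luster — within range.
Specific gravity 4.76: Beryl has SG 2.70-2.90 — does not match.
White streak: Beryl has white streak — within range.
The specific gravity is the one property that does not fit.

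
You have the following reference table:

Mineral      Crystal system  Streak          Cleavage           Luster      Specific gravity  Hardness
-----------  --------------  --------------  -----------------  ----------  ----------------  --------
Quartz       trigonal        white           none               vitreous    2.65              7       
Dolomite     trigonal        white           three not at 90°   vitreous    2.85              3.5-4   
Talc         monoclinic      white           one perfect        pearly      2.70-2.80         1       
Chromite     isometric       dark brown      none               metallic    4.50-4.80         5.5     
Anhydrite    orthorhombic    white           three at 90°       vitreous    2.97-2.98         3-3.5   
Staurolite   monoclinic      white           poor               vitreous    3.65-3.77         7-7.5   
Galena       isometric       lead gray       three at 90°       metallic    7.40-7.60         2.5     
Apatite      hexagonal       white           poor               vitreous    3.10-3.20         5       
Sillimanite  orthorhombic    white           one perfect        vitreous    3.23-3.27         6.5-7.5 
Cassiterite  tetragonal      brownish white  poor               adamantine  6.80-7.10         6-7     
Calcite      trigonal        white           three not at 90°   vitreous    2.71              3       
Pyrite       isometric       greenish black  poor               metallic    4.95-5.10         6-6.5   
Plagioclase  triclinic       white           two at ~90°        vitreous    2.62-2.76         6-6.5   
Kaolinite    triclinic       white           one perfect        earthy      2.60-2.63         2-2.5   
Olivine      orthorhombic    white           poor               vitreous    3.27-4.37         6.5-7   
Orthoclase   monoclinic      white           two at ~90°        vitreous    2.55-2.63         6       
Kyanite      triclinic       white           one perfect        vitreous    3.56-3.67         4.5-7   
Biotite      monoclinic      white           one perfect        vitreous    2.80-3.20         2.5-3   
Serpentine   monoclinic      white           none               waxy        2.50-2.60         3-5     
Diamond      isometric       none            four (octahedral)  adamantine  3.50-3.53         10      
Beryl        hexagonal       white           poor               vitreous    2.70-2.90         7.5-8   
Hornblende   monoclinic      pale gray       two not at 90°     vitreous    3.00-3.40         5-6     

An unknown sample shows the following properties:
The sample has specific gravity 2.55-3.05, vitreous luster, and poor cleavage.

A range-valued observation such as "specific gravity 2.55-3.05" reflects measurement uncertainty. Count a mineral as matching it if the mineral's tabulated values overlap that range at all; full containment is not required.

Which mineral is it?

Beryl

Specific gravity 2.55-3.05 — narrows the field to Quartz, Dolomite, Talc, Anhydrite, Calcite, Plagioclase, Kaolinite, Orthoclase, Biotite, Serpentine, Beryl, Hornblende.
Vitreous luster is inconsistent with Talc, Kaolinite, Serpentine.
Poor cleavage — only Beryl remains.
Only Beryl satisfies all observations.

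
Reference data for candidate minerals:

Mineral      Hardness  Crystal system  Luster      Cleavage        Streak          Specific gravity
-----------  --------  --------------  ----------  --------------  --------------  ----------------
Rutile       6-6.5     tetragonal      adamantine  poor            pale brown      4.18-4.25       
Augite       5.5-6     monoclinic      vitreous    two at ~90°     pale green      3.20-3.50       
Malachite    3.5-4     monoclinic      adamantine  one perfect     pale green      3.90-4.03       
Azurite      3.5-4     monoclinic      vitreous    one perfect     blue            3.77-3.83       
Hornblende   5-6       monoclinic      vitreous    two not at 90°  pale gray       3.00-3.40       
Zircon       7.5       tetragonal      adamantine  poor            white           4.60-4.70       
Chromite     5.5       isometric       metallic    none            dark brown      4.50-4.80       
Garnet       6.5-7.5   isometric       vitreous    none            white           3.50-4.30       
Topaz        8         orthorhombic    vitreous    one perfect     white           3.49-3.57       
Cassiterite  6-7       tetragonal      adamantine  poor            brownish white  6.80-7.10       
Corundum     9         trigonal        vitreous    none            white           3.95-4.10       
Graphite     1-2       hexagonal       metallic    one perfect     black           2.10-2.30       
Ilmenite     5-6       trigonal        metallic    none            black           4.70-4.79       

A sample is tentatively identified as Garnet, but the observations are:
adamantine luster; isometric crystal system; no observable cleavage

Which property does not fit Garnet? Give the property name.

luster

Adamantine luster: Garnet has vitreous luster — outside the reference range.
Isometric crystal system: Garnet has isometric system — matches.
No observable cleavage: Garnet has cleavage none — matches.
Everything matches except the luster.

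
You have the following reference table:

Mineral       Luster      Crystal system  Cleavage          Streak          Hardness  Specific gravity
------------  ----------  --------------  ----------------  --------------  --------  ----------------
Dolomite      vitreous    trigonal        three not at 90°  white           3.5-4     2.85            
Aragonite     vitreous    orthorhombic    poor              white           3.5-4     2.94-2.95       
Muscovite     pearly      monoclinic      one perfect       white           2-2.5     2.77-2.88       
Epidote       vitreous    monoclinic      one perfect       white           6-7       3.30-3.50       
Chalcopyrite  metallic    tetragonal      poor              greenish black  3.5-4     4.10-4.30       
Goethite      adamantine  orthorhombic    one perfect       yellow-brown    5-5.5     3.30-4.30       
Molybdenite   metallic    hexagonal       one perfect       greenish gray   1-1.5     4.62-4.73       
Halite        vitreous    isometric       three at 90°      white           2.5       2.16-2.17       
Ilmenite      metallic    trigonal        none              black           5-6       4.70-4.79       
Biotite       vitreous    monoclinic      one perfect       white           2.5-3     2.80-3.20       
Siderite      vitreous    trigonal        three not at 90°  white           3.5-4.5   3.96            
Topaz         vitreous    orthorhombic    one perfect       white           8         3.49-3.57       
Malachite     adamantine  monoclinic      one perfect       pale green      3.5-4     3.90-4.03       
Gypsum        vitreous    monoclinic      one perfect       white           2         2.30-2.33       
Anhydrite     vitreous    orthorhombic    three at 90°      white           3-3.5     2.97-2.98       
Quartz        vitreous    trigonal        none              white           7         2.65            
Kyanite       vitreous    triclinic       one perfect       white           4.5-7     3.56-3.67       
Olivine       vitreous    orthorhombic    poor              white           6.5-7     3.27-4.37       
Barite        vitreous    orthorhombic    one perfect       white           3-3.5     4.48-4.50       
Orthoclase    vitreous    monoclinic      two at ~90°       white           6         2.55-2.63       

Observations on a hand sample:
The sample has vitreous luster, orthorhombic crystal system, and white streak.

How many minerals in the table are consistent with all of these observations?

5

Vitreous luster excludes Muscovite, Chalcopyrite, Goethite, Molybdenite, Ilmenite, Malachite.
Orthorhombic crystal system: Aragonite, Topaz, Anhydrite, Olivine, Barite remain.
White streak: all remaining candidates fit.
Consistent with every observation: Anhydrite, Aragonite, Barite, Olivine, Topaz.
That is 5 minerals.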